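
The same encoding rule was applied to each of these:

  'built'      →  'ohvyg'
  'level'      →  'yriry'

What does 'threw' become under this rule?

This is a Caesar cipher with shift 13.
For threw: t+13=g, h+13=u, r+13=e, e+13=r, w+13=j.

guerj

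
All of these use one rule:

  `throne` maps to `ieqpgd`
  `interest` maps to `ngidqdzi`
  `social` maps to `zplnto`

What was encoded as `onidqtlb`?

t(19)→i(8) and h(7)→e(4) fit y≡9x+19 (mod 26); the inverse of 9 mod 26 is 3. Each letter's alphabet position (a=0..z=25) is mapped through 9·x+19 mod 26 — an affine cipher.
Undoing it on onidqtlb: o(14)→3·(14−19)≡11=l; n(13)→3·(13−19)≡8=i; i(8)→3·(8−19)≡19=t; d(3)→3·(3−19)≡4=e; q(16)→3·(16−19)≡17=r; t(19)→3·(19−19)≡0=a; l(11)→3·(11−19)≡2=c; b(1)→3·(1−19)≡24=y (all mod 26).

literacy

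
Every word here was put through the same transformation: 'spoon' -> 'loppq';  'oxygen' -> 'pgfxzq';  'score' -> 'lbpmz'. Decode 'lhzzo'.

s(18)→l(11) and p(15)→o(14) fit y≡25x+3 (mod 26); the inverse of 25 mod 26 is 25. Each letter's alphabet position (a=0..z=25) is mapped through 25·x+3 mod 26 — an affine cipher.
Undoing it on lhzzo: l(11)→25·(11−3)≡18=s; h(7)→25·(7−3)≡22=w; z(25)→25·(25−3)≡4=e; z(25)→25·(25−3)≡4=e; o(14)→25·(14−3)≡15=p (all mod 26).

sweep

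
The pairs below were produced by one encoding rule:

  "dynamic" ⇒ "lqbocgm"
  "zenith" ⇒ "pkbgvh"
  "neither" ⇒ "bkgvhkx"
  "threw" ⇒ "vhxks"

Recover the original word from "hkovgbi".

heating

d(3)→l(11) and y(24)→q(16) fit y≡25x+14 (mod 26); the inverse of 25 mod 26 is 25. Treating letters as 0–25, the rule is x ↦ 25x + 14 (mod 26).
Decoding hkovgbi: h(7)→25·(7−14)≡7=h; k(10)→25·(10−14)≡4=e; o(14)→25·(14−14)≡0=a; v(21)→25·(21−14)≡19=t; g(6)→25·(6−14)≡8=i; b(1)→25·(1−14)≡13=n; i(8)→25·(8−14)≡6=g (all mod 26).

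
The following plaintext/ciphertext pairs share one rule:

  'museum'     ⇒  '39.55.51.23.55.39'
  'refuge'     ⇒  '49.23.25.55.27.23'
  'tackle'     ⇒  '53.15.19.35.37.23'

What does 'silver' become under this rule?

m(#13)→39 and u(#21)→55: differences scale by 2, so n = 2·pos + 13. The formula is n = 2×(alphabet index, a=1) + 13.
Applying it to silver: s=19→51, i=9→31, l=12→37, v=22→57, e=5→23, r=18→49.

51.31.37.57.23.49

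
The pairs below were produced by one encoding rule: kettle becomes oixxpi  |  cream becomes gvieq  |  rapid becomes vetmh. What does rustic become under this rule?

vywxmg

Each letter is shifted forward by 4 in the alphabet (a Caesar shift of +4).
On rustic: r+4=v, u+4=y, s+4=w, t+4=x, i+4=m, c+4=g.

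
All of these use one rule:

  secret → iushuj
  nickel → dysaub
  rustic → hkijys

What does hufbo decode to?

reply

Compare letters: s→i is +16, e→u is +16, c→s is +16 — a constant shift. Each letter is shifted forward by 16 in the alphabet (a Caesar shift of +16).
Decoding hufbo: h−16=r, u−16=e, f−16=p, b−16=l, o−16=y.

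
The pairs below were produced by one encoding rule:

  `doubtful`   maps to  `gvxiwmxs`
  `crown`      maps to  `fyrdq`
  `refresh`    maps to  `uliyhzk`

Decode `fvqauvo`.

Shifts by position in doubtful: pos 0: d→g (+3), pos 1: o→v (+7), pos 2: u→x (+3), pos 3: b→i (+7) — repeating every 2. A repeating key of period 2 is used — shifts +3, +7 over and over.
Decoding fvqauvo: f−3=c, v−7=o, q−3=n, a−7=t, u−3=r, v−7=o, o−3=l.

control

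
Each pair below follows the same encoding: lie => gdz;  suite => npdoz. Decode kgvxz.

place

Compare letters: l→g is +21, i→d is +21, e→z is +21 — a constant shift. Every letter moves 21 places later in the alphabet, wrapping around z→a.
Reversing it on kgvxz: k−21=p, g−21=l, v−21=a, x−21=c, z−21=e.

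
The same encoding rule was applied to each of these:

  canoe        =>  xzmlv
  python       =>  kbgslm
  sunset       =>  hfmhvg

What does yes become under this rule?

bvh

Letters are reflected about the middle of the alphabet (position → 25−position): Atbash.
For yes: y↔b, e↔v, s↔h.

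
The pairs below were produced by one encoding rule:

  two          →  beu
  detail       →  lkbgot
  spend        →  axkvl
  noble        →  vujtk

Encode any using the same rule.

gvg

Vowels shift forward by 6 and consonants shift forward by 8.
Applying it to any: a(vowel)+6=g, n(cons)+8=v, y(cons)+8=g.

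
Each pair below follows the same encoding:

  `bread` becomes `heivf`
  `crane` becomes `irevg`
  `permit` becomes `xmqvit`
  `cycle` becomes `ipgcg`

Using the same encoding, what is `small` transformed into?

ppeqw

The output letters match the input read backwards, each shifted +4: bread reversed is daerb. Read the word backwards and shift each letter +4.
On small: reverse → llams; then shift: l+4=p, l+4=p, a+4=e, m+4=q, s+4=w.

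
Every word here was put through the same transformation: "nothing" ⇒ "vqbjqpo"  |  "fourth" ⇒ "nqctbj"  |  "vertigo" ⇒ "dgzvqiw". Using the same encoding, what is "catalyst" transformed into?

Shifts by position in nothing: pos 0: n→v (+8), pos 1: o→q (+2), pos 2: t→b (+8), pos 3: h→j (+2) — repeating every 2. It's a Vigenère-style cipher with numeric key [8,2]: position i shifts by key[i mod 2].
On catalyst: c+8=k, a+2=c, t+8=b, a+2=c, l+8=t, y+2=a, s+8=a, t+2=v.

kcbctaav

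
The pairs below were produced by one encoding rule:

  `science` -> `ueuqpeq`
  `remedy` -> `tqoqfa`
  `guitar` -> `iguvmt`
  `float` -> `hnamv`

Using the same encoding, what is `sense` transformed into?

uqpuq

Vowels shift forward by 12 and consonants shift forward by 2.
Applying it to sense: s(cons)+2=u, e(vowel)+12=q, n(cons)+2=p, s(cons)+2=u, e(vowel)+12=q.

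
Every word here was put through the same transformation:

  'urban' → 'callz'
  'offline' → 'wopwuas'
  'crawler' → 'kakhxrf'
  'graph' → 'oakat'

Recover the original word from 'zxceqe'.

roster

In urban: u→c is +8, r→a is +9, b→l is +10, a→l is +11 — the shift increases by 1 each position. The shift increases by 1 at each position, starting from +8: 8, 9, 10, ….
Undoing it on zxceqe: z−8=r, x−9=o, c−10=s, e−11=t, q−12=e, e−13=r.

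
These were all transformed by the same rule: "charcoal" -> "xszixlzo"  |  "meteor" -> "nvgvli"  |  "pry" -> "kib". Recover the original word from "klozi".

polar

Each pair mirrors across the alphabet (c↔x, h↔s, a↔z): positions sum to 25. Each letter is replaced by its mirror in the alphabet: a↔z, b↔y, c↔x, and so on (the Atbash cipher).
Reversing it on klozi: k↔p, l↔o, o↔l, z↔a, i↔r.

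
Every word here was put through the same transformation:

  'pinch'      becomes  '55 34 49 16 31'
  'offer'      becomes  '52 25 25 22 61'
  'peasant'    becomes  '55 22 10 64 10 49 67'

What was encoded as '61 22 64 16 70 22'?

p(#16)→55 and i(#9)→34: differences scale by 3, so n = 3·pos + 7. With a=1..z=26, the number is 3·pos + 7.
Reversing it on 61 22 64 16 70 22: 61→(61−7)÷3=18=r, 22→(22−7)÷3=5=e, 64→(64−7)÷3=19=s, 16→(16−7)÷3=3=c, 70→(70−7)÷3=21=u, 22→(22−7)÷3=5=e.

rescue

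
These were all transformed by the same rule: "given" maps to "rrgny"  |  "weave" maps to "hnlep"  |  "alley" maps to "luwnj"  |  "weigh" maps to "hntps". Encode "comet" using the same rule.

nxxne

Shifts by position in given: pos 0: g→r (+11), pos 1: i→r (+9), pos 2: v→g (+11), pos 3: e→n (+9) — repeating every 2. It's a Vigenère-style cipher with numeric key [11,9]: position i shifts by key[i mod 2].
For comet: c+11=n, o+9=x, m+11=x, e+9=n, t+11=e.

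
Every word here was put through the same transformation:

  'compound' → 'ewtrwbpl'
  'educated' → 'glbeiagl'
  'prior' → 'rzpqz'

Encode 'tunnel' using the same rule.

vcupms

Shifts by position in compound: pos 0: c→e (+2), pos 1: o→w (+8), pos 2: m→t (+7), pos 3: p→r (+2), pos 4: o→w (+8), pos 5: u→b (+7) — repeating every 3. It's a Vigenère-style cipher with numeric key [2,8,7]: position i shifts by key[i mod 3].
For tunnel: t+2=v, u+8=c, n+7=u, n+2=p, e+8=m, l+7=s.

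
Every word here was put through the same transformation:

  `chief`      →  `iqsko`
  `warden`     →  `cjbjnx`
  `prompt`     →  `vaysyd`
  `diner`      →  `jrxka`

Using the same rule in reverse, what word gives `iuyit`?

clock

The shifts repeat in a cycle of length 3: positions 0,1,… shift by +6, +9, +10, then the pattern repeats.
Decoding iuyit: i−6=c, u−9=l, y−10=o, i−6=c, t−9=k.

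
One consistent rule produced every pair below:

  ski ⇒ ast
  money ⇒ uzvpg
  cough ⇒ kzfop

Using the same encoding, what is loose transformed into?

tzzap

Two shifts are in play — +11 for a/e/i/o/u, +8 for every other letter.
On loose: l(cons)+8=t, o(vowel)+11=z, o(vowel)+11=z, s(cons)+8=a, e(vowel)+11=p.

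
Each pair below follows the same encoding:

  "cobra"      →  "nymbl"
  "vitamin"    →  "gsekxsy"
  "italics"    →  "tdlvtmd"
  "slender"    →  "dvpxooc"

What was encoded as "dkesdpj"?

Shifts by position in cobra: pos 0: c→n (+11), pos 1: o→y (+10), pos 2: b→m (+11), pos 3: r→b (+10) — repeating every 2. It's a Vigenère-style cipher with numeric key [11,10]: position i shifts by key[i mod 2].
Reversing it on dkesdpj: d−11=s, k−10=a, e−11=t, s−10=i, d−11=s, p−10=f, j−11=y.

satisfy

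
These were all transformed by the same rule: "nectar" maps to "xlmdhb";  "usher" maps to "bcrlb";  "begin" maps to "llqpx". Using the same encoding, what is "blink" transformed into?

The shift depends on letter class: consonant n→x is +10, but vowel e→l is +7. The rule splits by letter class: vowels +7, consonants +10.
For blink: b(cons)+10=l, l(cons)+10=v, i(vowel)+7=p, n(cons)+10=x, k(cons)+10=u.

lvpxu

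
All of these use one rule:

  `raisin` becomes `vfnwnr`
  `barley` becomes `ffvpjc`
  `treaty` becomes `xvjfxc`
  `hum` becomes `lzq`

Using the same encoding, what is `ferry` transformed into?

The shift depends on letter class: consonant r→v is +4, but vowel a→f is +5. Two shifts are in play — +5 for a/e/i/o/u, +4 for every other letter.
On ferry: f(cons)+4=j, e(vowel)+5=j, r(cons)+4=v, r(cons)+4=v, y(cons)+4=c.

jjvvc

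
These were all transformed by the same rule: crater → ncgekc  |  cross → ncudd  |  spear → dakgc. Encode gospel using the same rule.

Two shifts are in play — +6 for a/e/i/o/u, +11 for every other letter.
On gospel: g(cons)+11=r, o(vowel)+6=u, s(cons)+11=d, p(cons)+11=a, e(vowel)+6=k, l(cons)+11=w.

rudakw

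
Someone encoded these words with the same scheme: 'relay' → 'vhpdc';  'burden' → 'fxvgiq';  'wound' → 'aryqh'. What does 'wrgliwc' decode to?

Shifts by position in relay: pos 0: r→v (+4), pos 1: e→h (+3), pos 2: l→p (+4), pos 3: a→d (+3) — repeating every 2. It's a Vigenère-style cipher with numeric key [4,3]: position i shifts by key[i mod 2].
Reversing it on wrgliwc: w−4=s, r−3=o, g−4=c, l−3=i, i−4=e, w−3=t, c−4=y.

society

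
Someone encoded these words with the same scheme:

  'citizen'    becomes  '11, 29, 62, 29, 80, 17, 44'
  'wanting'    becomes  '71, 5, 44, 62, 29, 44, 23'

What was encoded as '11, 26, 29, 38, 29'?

c(#3)→11 and i(#9)→29: differences scale by 3, so n = 3·pos + 2. With a=1..z=26, the number is 3·pos + 2.
Undoing it on 11, 26, 29, 38, 29: 11→(11−2)÷3=3=c, 26→(26−2)÷3=8=h, 29→(29−2)÷3=9=i, 38→(38−2)÷3=12=l, 29→(29−2)÷3=9=i.

chili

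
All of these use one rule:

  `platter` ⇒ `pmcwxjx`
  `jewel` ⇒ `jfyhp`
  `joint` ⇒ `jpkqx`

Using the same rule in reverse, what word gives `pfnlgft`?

In platter: p→p is +0, l→m is +1, a→c is +2, t→w is +3 — the shift increases by 1 each position. Each letter shifts forward by its position index (0, 1, 2, …) — the shift grows by one for each successive letter.
Undoing it on pfnlgft: p−0=p, f−1=e, n−2=l, l−3=i, g−4=c, f−5=a, t−6=n.

pelican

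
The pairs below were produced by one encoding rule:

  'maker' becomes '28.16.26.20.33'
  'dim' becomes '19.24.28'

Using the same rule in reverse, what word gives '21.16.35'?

fat

m is letter #13 and maps to 28: an offset of 15. Each letter is replaced by its alphabet position (a=1..z=26) + 15.
Reversing it on 21.16.35: 21→(21−15)÷1=6=f, 16→(16−15)÷1=1=a, 35→(35−15)÷1=20=t.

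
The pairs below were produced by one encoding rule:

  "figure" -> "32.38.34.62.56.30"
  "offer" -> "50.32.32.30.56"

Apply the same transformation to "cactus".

26.22.26.60.62.58

f(#6)→32 and i(#9)→38: differences scale by 2, so n = 2·pos + 20. The formula is n = 2×(alphabet index, a=1) + 20.
On cactus: c=3→26, a=1→22, c=3→26, t=20→60, u=21→62, s=19→58.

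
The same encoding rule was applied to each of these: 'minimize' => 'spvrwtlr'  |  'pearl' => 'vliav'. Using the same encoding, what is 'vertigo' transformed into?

blzcsra

Letter i (0-indexed) is shifted by i+6, so successive shifts are 6, 7, 8, ….
Applying it to vertigo: v+6=b, e+7=l, r+8=z, t+9=c, i+10=s, g+11=r, o+12=a.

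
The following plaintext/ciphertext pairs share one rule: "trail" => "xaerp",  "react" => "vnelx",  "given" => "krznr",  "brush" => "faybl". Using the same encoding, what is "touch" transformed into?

xxyll

Shifts by position in trail: pos 0: t→x (+4), pos 1: r→a (+9), pos 2: a→e (+4), pos 3: i→r (+9) — repeating every 2. It's a Vigenère-style cipher with numeric key [4,9]: position i shifts by key[i mod 2].
On touch: t+4=x, o+9=x, u+4=y, c+9=l, h+4=l.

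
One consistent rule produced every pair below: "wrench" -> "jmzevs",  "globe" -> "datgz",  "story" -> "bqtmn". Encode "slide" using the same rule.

w(22)→j(9) and r(17)→m(12) fit y≡15x+17 (mod 26); the inverse of 15 mod 26 is 7. Treating letters as 0–25, the rule is x ↦ 15x + 17 (mod 26).
For slide: s(18)→15·18+17≡1=b; l(11)→15·11+17≡0=a; i(8)→15·8+17≡7=h; d(3)→15·3+17≡10=k; e(4)→15·4+17≡25=z (all mod 26).

bahkz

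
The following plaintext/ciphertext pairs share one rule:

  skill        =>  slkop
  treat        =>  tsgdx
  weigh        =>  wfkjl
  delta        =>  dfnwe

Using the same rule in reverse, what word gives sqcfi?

Letter i (0-indexed) is shifted by i+0, so successive shifts are 0, 1, 2, ….
Undoing it on sqcfi: s−0=s, q−1=p, c−2=a, f−3=c, i−4=e.

space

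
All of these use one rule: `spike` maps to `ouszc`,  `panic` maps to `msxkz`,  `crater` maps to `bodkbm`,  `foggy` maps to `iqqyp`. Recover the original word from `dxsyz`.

Read the word backwards and shift each letter +10.
Decoding dxsyz: shift back: d−10=t, x−10=n, s−10=i, y−10=o, z−10=p → tniop; then reverse → point.

point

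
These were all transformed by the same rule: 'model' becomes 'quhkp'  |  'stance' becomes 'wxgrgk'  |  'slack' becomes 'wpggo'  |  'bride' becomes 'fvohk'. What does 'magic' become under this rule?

qgkog

The shift depends on letter class: consonant m→q is +4, but vowel o→u is +6. Two shifts are in play — +6 for a/e/i/o/u, +4 for every other letter.
On magic: m(cons)+4=q, a(vowel)+6=g, g(cons)+4=k, i(vowel)+6=o, c(cons)+4=g.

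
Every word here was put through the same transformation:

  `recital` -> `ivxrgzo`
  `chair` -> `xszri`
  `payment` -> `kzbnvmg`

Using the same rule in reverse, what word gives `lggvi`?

otter

Each pair mirrors across the alphabet (r↔i, e↔v, c↔x): positions sum to 25. This is the alphabet-reversal cipher (Atbash): a becomes z, b becomes y, etc.
Reversing it on lggvi: l↔o, g↔t, g↔t, v↔e, i↔r.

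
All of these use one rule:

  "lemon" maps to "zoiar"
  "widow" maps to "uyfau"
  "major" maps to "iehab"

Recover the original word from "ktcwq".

l(11)→z(25) and e(4)→o(14) fit y≡9x+4 (mod 26); the inverse of 9 mod 26 is 3. Treating letters as 0–25, the rule is x ↦ 9x + 4 (mod 26).
Decoding ktcwq: k(10)→3·(10−4)≡18=s; t(19)→3·(19−4)≡19=t; c(2)→3·(2−4)≡20=u; w(22)→3·(22−4)≡2=c; q(16)→3·(16−4)≡10=k (all mod 26).

stuck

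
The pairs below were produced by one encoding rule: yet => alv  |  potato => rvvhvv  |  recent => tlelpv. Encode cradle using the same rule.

ethfnl

The shift depends on letter class: consonant y→a is +2, but vowel e→l is +7. Two shifts are in play — +7 for a/e/i/o/u, +2 for every other letter.
On cradle: c(cons)+2=e, r(cons)+2=t, a(vowel)+7=h, d(cons)+2=f, l(cons)+2=n, e(vowel)+7=l.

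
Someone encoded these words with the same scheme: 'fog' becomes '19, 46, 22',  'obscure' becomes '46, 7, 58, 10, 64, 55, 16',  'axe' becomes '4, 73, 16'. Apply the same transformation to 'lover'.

37, 46, 67, 16, 55

f(#6)→19 and o(#15)→46: differences scale by 3, so n = 3·pos + 1. With a=1..z=26, the number is 3·pos + 1.
Applying it to lover: l=12→37, o=15→46, v=22→67, e=5→16, r=18→55.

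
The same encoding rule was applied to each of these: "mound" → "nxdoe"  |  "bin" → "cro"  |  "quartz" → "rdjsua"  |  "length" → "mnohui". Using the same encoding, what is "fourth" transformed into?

The shift depends on letter class: consonant m→n is +1, but vowel o→x is +9. Vowels shift forward by 9 and consonants shift forward by 1.
Applying it to fourth: f(cons)+1=g, o(vowel)+9=x, u(vowel)+9=d, r(cons)+1=s, t(cons)+1=u, h(cons)+1=i.

gxdsui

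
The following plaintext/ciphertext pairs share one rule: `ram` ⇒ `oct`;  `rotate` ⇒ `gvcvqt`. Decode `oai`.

gym

The output letters match the input read backwards, each shifted +2: ram reversed is mar. Read the word backwards and shift each letter +2.
Undoing it on oai: shift back: o−2=m, a−2=y, i−2=g → myg; then reverse → gym.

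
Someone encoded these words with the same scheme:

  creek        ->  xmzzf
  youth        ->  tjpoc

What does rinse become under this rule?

Each letter is shifted forward by 21 in the alphabet (a Caesar shift of +21).
Applying it to rinse: r+21=m, i+21=d, n+21=i, s+21=n, e+21=z.

mdinz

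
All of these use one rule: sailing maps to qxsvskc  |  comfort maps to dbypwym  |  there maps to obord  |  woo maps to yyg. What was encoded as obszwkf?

The output letters match the input read backwards, each shifted +10: sailing reversed is gnilias. Read the word backwards and shift each letter +10.
Undoing it on obszwkf: shift back: o−10=e, b−10=r, s−10=i, z−10=p, w−10=m, k−10=a, f−10=v → eripmav; then reverse → vampire.

vampire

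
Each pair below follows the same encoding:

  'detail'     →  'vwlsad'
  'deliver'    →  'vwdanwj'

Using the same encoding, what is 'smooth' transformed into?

Compare letters: d→v is +18, e→w is +18, t→l is +18 — a constant shift. Every letter moves 18 places later in the alphabet, wrapping around z→a.
Applying it to smooth: s+18=k, m+18=e, o+18=g, o+18=g, t+18=l, h+18=z.

kegglz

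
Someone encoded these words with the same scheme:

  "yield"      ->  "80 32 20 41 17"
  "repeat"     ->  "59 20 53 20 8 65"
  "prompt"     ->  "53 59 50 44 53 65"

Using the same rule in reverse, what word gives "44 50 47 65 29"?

y(#25)→80 and i(#9)→32: differences scale by 3, so n = 3·pos + 5. With a=1..z=26, the number is 3·pos + 5.
Decoding 44 50 47 65 29: 44→(44−5)÷3=13=m, 50→(50−5)÷3=15=o, 47→(47−5)÷3=14=n, 65→(65−5)÷3=20=t, 29→(29−5)÷3=8=h.

month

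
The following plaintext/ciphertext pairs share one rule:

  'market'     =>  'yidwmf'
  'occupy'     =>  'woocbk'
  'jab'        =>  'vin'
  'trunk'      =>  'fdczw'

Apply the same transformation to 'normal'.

Two shifts are in play — +8 for a/e/i/o/u, +12 for every other letter.
For normal: n(cons)+12=z, o(vowel)+8=w, r(cons)+12=d, m(cons)+12=y, a(vowel)+8=i, l(cons)+12=x.

zwdyix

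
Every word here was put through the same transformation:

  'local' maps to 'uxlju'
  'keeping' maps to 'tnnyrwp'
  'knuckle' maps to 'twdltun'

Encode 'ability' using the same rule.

jkrurch

Compare letters: l→u is +9, o→x is +9, c→l is +9 — a constant shift. Each letter is shifted forward by 9 in the alphabet (a Caesar shift of +9).
Applying it to ability: a+9=j, b+9=k, i+9=r, l+9=u, i+9=r, t+9=c, y+9=h.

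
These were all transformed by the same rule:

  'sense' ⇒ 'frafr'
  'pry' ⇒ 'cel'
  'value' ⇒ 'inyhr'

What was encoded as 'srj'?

Compare letters: s→f is +13, e→r is +13, n→a is +13 — a constant shift. Every letter moves 13 places later in the alphabet, wrapping around z→a.
Undoing it on srj: s−13=f, r−13=e, j−13=w.

few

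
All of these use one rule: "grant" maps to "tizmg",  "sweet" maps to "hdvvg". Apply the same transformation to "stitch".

hgrgxs

Each pair mirrors across the alphabet (g↔t, r↔i, a↔z): positions sum to 25. This is the alphabet-reversal cipher (Atbash): a becomes z, b becomes y, etc.
For stitch: s↔h, t↔g, i↔r, t↔g, c↔x, h↔s.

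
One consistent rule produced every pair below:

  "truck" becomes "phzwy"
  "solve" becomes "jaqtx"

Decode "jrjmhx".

The word is reversed, then every letter is shifted forward by 5.
Decoding jrjmhx: shift back: j−5=e, r−5=m, j−5=e, m−5=h, h−5=c, x−5=s → emehcs; then reverse → scheme.

scheme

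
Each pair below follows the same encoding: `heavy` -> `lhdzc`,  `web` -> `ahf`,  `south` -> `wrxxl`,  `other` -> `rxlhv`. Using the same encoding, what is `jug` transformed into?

nxk

The shift depends on letter class: consonant h→l is +4, but vowel e→h is +3. Two shifts are in play — +3 for a/e/i/o/u, +4 for every other letter.
Applying it to jug: j(cons)+4=n, u(vowel)+3=x, g(cons)+4=k.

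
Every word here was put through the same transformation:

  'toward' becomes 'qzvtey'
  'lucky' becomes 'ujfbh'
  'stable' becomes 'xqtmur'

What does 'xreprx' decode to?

t(19)→q(16) and o(14)→z(25) fit y≡19x+19 (mod 26); the inverse of 19 mod 26 is 11. Treating letters as 0–25, the rule is x ↦ 19x + 19 (mod 26).
Reversing it on xreprx: x(23)→11·(23−19)≡18=s; r(17)→11·(17−19)≡4=e; e(4)→11·(4−19)≡17=r; p(15)→11·(15−19)≡8=i; r(17)→11·(17−19)≡4=e; x(23)→11·(23−19)≡18=s (all mod 26).

series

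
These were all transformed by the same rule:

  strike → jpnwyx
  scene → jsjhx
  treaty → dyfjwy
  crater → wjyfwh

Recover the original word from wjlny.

tiger

The output letters match the input read backwards, each shifted +5: strike reversed is ekirts. Read the word backwards and shift each letter +5.
Undoing it on wjlny: shift back: w−5=r, j−5=e, l−5=g, n−5=i, y−5=t → regit; then reverse → tiger.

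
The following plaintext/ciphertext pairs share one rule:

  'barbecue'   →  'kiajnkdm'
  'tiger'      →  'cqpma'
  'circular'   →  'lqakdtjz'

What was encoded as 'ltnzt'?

The shifts repeat in a cycle of length 2: positions 0,1,… shift by +9, +8, then the pattern repeats.
Decoding ltnzt: l−9=c, t−8=l, n−9=e, z−8=r, t−9=k.

clerk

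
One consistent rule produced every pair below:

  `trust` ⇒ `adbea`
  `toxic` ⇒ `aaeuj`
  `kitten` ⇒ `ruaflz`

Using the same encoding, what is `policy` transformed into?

Shifts by position in trust: pos 0: t→a (+7), pos 1: r→d (+12), pos 2: u→b (+7), pos 3: s→e (+12) — repeating every 2. A repeating key of period 2 is used — shifts +7, +12 over and over.
Applying it to policy: p+7=w, o+12=a, l+7=s, i+12=u, c+7=j, y+12=k.

wasujk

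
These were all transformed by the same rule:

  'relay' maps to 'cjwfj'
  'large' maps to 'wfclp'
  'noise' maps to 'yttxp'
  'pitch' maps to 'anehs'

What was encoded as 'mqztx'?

Shifts by position in relay: pos 0: r→c (+11), pos 1: e→j (+5), pos 2: l→w (+11), pos 3: a→f (+5) — repeating every 2. It's a Vigenère-style cipher with numeric key [11,5]: position i shifts by key[i mod 2].
Undoing it on mqztx: m−11=b, q−5=l, z−11=o, t−5=o, x−11=m.

bloom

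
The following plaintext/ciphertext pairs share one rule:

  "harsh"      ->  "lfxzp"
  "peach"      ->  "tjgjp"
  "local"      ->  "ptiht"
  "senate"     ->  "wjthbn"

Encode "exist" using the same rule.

In harsh: h→l is +4, a→f is +5, r→x is +6, s→z is +7 — the shift increases by 1 each position. Each letter shifts forward by (position + 4), i.e. 4, 5, 6, … — the shift grows by one for each successive letter.
On exist: e+4=i, x+5=c, i+6=o, s+7=z, t+8=b.

icozb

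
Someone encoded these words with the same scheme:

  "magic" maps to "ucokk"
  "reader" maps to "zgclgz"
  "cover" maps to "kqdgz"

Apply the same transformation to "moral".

The rule splits by letter class: vowels +2, consonants +8.
For moral: m(cons)+8=u, o(vowel)+2=q, r(cons)+8=z, a(vowel)+2=c, l(cons)+8=t.

uqzct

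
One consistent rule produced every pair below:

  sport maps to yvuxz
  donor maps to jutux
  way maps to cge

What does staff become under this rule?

Every letter moves 6 places later in the alphabet, wrapping around z→a.
On staff: s+6=y, t+6=z, a+6=g, f+6=l, f+6=l.

yzgll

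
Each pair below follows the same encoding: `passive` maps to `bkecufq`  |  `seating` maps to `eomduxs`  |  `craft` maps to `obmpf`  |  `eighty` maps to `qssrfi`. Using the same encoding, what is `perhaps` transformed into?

Shifts by position in passive: pos 0: p→b (+12), pos 1: a→k (+10), pos 2: s→e (+12), pos 3: s→c (+10) — repeating every 2. The shifts repeat in a cycle of length 2: positions 0,1,… shift by +12, +10, then the pattern repeats.
For perhaps: p+12=b, e+10=o, r+12=d, h+10=r, a+12=m, p+10=z, s+12=e.

bodrmze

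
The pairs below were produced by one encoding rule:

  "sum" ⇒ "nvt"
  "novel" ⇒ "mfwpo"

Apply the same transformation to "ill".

The output letters match the input read backwards, each shifted +1: sum reversed is mus. Two steps: reverse the string, then apply a Caesar shift of +1.
On ill: reverse → lli; then shift: l+1=m, l+1=m, i+1=j.

mmj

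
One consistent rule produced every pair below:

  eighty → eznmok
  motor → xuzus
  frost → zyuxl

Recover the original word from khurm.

The word is reversed, then every letter is shifted forward by 6.
Reversing it on khurm: shift back: k−6=e, h−6=b, u−6=o, r−6=l, m−6=g → ebolg; then reverse → globe.

globe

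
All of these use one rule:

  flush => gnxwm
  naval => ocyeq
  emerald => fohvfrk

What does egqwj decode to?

dense

In flush: f→g is +1, l→n is +2, u→x is +3, s→w is +4 — the shift increases by 1 each position. Each letter shifts forward by (position + 1), i.e. 1, 2, 3, … — the shift grows by one for each successive letter.
Reversing it on egqwj: e−1=d, g−2=e, q−3=n, w−4=s, j−5=e.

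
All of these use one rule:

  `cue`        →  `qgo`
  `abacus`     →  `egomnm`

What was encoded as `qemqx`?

The output letters match the input read backwards, each shifted +12: cue reversed is euc. Two steps: reverse the string, then apply a Caesar shift of +12.
Undoing it on qemqx: shift back: q−12=e, e−12=s, m−12=a, q−12=e, x−12=l → esael; then reverse → lease.

lease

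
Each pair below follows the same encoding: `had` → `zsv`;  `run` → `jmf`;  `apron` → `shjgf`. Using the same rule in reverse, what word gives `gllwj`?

Compare letters: h→z is +18, a→s is +18, d→v is +18 — a constant shift. This is a Caesar cipher with shift 18.
Undoing it on gllwj: g−18=o, l−18=t, l−18=t, w−18=e, j−18=r.

otter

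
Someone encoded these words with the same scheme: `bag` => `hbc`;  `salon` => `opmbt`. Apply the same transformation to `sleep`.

qffmt

The output letters match the input read backwards, each shifted +1: bag reversed is gab. Read the word backwards and shift each letter +1.
Applying it to sleep: reverse → peels; then shift: p+1=q, e+1=f, e+1=f, l+1=m, s+1=t.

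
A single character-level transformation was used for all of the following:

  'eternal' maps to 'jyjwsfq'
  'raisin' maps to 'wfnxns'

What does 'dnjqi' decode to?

yield

Compare letters: e→j is +5, t→y is +5, e→j is +5 — a constant shift. Each letter is shifted forward by 5 in the alphabet (a Caesar shift of +5).
Undoing it on dnjqi: d−5=y, n−5=i, j−5=e, q−5=l, i−5=d.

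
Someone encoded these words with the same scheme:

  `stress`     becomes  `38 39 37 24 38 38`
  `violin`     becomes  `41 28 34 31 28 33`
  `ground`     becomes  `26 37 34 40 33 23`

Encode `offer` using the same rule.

The number is (letter's place in the alphabet, a=1) + 19.
For offer: o=15→34, f=6→25, f=6→25, e=5→24, r=18→37.

34 25 25 24 37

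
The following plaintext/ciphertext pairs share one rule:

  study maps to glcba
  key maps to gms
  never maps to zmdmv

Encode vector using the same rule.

The output letters match the input read backwards, each shifted +8: study reversed is yduts. Two steps: reverse the string, then apply a Caesar shift of +8.
On vector: reverse → rotcev; then shift: r+8=z, o+8=w, t+8=b, c+8=k, e+8=m, v+8=d.

zwbkmd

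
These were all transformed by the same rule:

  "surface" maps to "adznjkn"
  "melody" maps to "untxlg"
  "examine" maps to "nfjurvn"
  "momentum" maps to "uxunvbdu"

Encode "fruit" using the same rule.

nzdrb

The shift depends on letter class: consonant s→a is +8, but vowel u→d is +9. The rule splits by letter class: vowels +9, consonants +8.
On fruit: f(cons)+8=n, r(cons)+8=z, u(vowel)+9=d, i(vowel)+9=r, t(cons)+8=b.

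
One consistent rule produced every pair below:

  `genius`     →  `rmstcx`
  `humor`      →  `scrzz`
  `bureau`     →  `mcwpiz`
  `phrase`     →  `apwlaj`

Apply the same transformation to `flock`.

qttns

Shifts by position in genius: pos 0: g→r (+11), pos 1: e→m (+8), pos 2: n→s (+5), pos 3: i→t (+11), pos 4: u→c (+8), pos 5: s→x (+5) — repeating every 3. It's a Vigenère-style cipher with numeric key [11,8,5]: position i shifts by key[i mod 3].
For flock: f+11=q, l+8=t, o+5=t, c+11=n, k+8=s.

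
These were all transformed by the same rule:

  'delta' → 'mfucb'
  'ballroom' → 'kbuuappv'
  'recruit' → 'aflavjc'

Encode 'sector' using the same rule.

The shift depends on letter class: consonant d→m is +9, but vowel e→f is +1. Two shifts are in play — +1 for a/e/i/o/u, +9 for every other letter.
Applying it to sector: s(cons)+9=b, e(vowel)+1=f, c(cons)+9=l, t(cons)+9=c, o(vowel)+1=p, r(cons)+9=a.

bflcpa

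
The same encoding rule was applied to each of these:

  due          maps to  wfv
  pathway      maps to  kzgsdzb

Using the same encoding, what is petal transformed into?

kvgzo

Letters are reflected about the middle of the alphabet (position → 25−position): Atbash.
On petal: p↔k, e↔v, t↔g, a↔z, l↔o.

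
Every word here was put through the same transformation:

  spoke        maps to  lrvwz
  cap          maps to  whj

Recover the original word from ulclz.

The output letters match the input read backwards, each shifted +7: spoke reversed is ekops. Two steps: reverse the string, then apply a Caesar shift of +7.
Decoding ulclz: shift back: u−7=n, l−7=e, c−7=v, l−7=e, z−7=s → neves; then reverse → seven.

seven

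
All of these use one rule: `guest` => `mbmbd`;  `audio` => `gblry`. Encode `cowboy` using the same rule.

In guest: g→m is +6, u→b is +7, e→m is +8, s→b is +9 — the shift increases by 1 each position. Letter i (0-indexed) is shifted by i+6, so successive shifts are 6, 7, 8, ….
Applying it to cowboy: c+6=i, o+7=v, w+8=e, b+9=k, o+10=y, y+11=j.

ivekyj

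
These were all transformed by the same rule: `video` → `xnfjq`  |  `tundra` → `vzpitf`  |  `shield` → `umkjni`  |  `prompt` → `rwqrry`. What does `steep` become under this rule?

uygjr

Shifts by position in video: pos 0: v→x (+2), pos 1: i→n (+5), pos 2: d→f (+2), pos 3: e→j (+5) — repeating every 2. It's a Vigenère-style cipher with numeric key [2,5]: position i shifts by key[i mod 2].
For steep: s+2=u, t+5=y, e+2=g, e+5=j, p+2=r.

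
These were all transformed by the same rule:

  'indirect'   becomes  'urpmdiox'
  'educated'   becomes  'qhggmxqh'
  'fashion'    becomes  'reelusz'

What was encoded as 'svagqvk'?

grocery

Shifts by position in indirect: pos 0: i→u (+12), pos 1: n→r (+4), pos 2: d→p (+12), pos 3: i→m (+4) — repeating every 2. The shifts repeat in a cycle of length 2: positions 0,1,… shift by +12, +4, then the pattern repeats.
Reversing it on svagqvk: s−12=g, v−4=r, a−12=o, g−4=c, q−12=e, v−4=r, k−12=y.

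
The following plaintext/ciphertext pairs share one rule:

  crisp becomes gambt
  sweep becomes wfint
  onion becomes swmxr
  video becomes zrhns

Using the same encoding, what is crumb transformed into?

gayvf

Shifts by position in crisp: pos 0: c→g (+4), pos 1: r→a (+9), pos 2: i→m (+4), pos 3: s→b (+9) — repeating every 2. The shifts repeat in a cycle of length 2: positions 0,1,… shift by +4, +9, then the pattern repeats.
For crumb: c+4=g, r+9=a, u+4=y, m+9=v, b+4=f.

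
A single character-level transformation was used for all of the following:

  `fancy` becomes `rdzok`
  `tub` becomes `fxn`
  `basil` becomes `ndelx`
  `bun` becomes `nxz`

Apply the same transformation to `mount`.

The shift depends on letter class: consonant f→r is +12, but vowel a→d is +3. Two shifts are in play — +3 for a/e/i/o/u, +12 for every other letter.
For mount: m(cons)+12=y, o(vowel)+3=r, u(vowel)+3=x, n(cons)+12=z, t(cons)+12=f.

yrxzf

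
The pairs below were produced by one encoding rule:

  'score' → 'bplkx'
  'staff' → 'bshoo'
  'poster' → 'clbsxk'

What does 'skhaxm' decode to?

travel

s(18)→b(1) and c(2)→p(15) fit y≡17x+7 (mod 26); the inverse of 17 mod 26 is 23. Each letter's alphabet position (a=0..z=25) is mapped through 17·x+7 mod 26 — an affine cipher.
Reversing it on skhaxm: s(18)→23·(18−7)≡19=t; k(10)→23·(10−7)≡17=r; h(7)→23·(7−7)≡0=a; a(0)→23·(0−7)≡21=v; x(23)→23·(23−7)≡4=e; m(12)→23·(12−7)≡11=l (all mod 26).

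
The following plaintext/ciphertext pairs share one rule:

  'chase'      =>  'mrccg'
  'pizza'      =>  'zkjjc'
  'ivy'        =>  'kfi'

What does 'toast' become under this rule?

The shift depends on letter class: consonant c→m is +10, but vowel a→c is +2. Two shifts are in play — +2 for a/e/i/o/u, +10 for every other letter.
For toast: t(cons)+10=d, o(vowel)+2=q, a(vowel)+2=c, s(cons)+10=c, t(cons)+10=d.

dqccd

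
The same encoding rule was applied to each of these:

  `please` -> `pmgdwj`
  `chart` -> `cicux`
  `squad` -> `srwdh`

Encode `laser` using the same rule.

lbuhv

In please: p→p is +0, l→m is +1, e→g is +2, a→d is +3 — the shift increases by 1 each position. The shift increases by 1 at each position, starting from +0: 0, 1, 2, ….
Applying it to laser: l+0=l, a+1=b, s+2=u, e+3=h, r+4=v.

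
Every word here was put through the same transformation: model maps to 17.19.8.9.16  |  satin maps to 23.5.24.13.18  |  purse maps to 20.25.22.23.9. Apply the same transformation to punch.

The number is (letter's place in the alphabet, a=1) + 4.
Applying it to punch: p=16→20, u=21→25, n=14→18, c=3→7, h=8→12.

20.25.18.7.12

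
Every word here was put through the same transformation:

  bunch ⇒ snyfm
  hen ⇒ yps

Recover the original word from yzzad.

Two steps: reverse the string, then apply a Caesar shift of +11.
Undoing it on yzzad: shift back: y−11=n, z−11=o, z−11=o, a−11=p, d−11=s → noops; then reverse → spoon.

spoon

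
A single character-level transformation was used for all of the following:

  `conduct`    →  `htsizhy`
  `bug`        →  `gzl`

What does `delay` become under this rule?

ijqfd

Each letter is shifted forward by 5 in the alphabet (a Caesar shift of +5).
For delay: d+5=i, e+5=j, l+5=q, a+5=f, y+5=d.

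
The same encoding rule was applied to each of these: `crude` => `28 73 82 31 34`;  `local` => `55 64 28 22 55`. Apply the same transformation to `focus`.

c(#3)→28 and r(#18)→73: differences scale by 3, so n = 3·pos + 19. Each letter becomes 3×(its alphabet position, a=1..z=26) + 19.
On focus: f=6→37, o=15→64, c=3→28, u=21→82, s=19→76.

37 64 28 82 76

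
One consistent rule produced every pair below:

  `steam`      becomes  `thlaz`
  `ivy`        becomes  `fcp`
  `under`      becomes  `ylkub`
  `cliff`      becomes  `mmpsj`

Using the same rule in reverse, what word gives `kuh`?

and

The output letters match the input read backwards, each shifted +7: steam reversed is maets. Two steps: reverse the string, then apply a Caesar shift of +7.
Reversing it on kuh: shift back: k−7=d, u−7=n, h−7=a → dna; then reverse → and.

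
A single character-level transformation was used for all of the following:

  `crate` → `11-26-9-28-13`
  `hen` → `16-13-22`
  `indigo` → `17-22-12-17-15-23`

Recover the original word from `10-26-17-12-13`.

bride

c is letter #3 and maps to 11: an offset of 8. Letters become their 1-based position plus 8 (so a→9, b→10, …).
Reversing it on 10-26-17-12-13: 10→(10−8)÷1=2=b, 26→(26−8)÷1=18=r, 17→(17−8)÷1=9=i, 12→(12−8)÷1=4=d, 13→(13−8)÷1=5=e.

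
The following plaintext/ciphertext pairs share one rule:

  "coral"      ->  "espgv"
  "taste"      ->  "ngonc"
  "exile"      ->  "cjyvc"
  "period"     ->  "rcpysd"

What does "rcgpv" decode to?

pearl

c(2)→e(4) and o(14)→s(18) fit y≡25x+6 (mod 26); the inverse of 25 mod 26 is 25. Treating letters as 0–25, the rule is x ↦ 25x + 6 (mod 26).
Reversing it on rcgpv: r(17)→25·(17−6)≡15=p; c(2)→25·(2−6)≡4=e; g(6)→25·(6−6)≡0=a; p(15)→25·(15−6)≡17=r; v(21)→25·(21−6)≡11=l (all mod 26).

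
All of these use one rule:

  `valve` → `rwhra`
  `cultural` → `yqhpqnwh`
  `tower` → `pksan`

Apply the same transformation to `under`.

This is a Caesar cipher with shift 22.
For under: u+22=q, n+22=j, d+22=z, e+22=a, r+22=n.

qjzan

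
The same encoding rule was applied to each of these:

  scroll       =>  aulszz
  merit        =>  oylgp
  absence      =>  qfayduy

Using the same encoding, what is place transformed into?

s(18)→a(0) and c(2)→u(20) fit y≡15x+16 (mod 26); the inverse of 15 mod 26 is 7. Each letter's alphabet position (a=0..z=25) is mapped through 15·x+16 mod 26 — an affine cipher.
For place: p(15)→15·15+16≡7=h; l(11)→15·11+16≡25=z; a(0)→15·0+16≡16=q; c(2)→15·2+16≡20=u; e(4)→15·4+16≡24=y (all mod 26).

hzquy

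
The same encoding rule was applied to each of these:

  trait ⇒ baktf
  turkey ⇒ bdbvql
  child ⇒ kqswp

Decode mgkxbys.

example

In trait: t→b is +8, r→a is +9, a→k is +10, i→t is +11 — the shift increases by 1 each position. Letter i (0-indexed) is shifted by i+8, so successive shifts are 8, 9, 10, ….
Undoing it on mgkxbys: m−8=e, g−9=x, k−10=a, x−11=m, b−12=p, y−13=l, s−14=e.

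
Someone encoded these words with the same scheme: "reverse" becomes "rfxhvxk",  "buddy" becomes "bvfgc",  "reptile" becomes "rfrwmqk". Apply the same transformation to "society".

speliye

In reverse: r→r is +0, e→f is +1, v→x is +2, e→h is +3 — the shift increases by 1 each position. Each letter shifts forward by its position index (0, 1, 2, …) — the shift grows by one for each successive letter.
For society: s+0=s, o+1=p, c+2=e, i+3=l, e+4=i, t+5=y, y+6=e.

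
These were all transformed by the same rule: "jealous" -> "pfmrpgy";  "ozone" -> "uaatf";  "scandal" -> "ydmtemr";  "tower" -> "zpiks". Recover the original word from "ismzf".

Shifts by position in jealous: pos 0: j→p (+6), pos 1: e→f (+1), pos 2: a→m (+12), pos 3: l→r (+6), pos 4: o→p (+1), pos 5: u→g (+12) — repeating every 3. It's a Vigenère-style cipher with numeric key [6,1,12]: position i shifts by key[i mod 3].
Undoing it on ismzf: i−6=c, s−1=r, m−12=a, z−6=t, f−1=e.

crate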